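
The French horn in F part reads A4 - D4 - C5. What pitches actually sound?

D4 G3 F4

Written C4 on the French horn in F sounds as F3, a perfect fifth lower; apply that shift to every note.
A4 → D4
D4 → G3
C5 → F4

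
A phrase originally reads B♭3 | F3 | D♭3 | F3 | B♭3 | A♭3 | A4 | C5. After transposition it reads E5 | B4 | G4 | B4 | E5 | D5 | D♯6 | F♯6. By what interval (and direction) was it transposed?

up an augmented eleventh

From Bb3 to E5 is 11 letter names — an eleventh of some quality.
Bb3 to E5 is 18 semitones, which makes it an augmented eleventh; the second version is higher, so the direction is up.
Checking another pair — C5 → F#6 — gives the same interval.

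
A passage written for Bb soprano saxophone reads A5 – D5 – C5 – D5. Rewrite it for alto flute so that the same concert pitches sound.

First find concert pitch: the Bb soprano saxophone sounds a major second below written, so A5 D5 C5 D5 sounds G5 C5 Bb4 C5.
Then write for alto flute: it sounds a perfect fourth below written, so the part must be a perfect fourth above concert.
G5 → C6
C5 → F5
Bb4 → Eb5
C5 → F5

C6 F5 Eb5 F5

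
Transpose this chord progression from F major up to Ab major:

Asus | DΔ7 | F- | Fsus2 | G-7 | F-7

Csus FΔ7 Ab- Absus2 Bb-7 Ab-7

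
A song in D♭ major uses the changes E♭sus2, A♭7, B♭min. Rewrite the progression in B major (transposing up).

C#sus2 F#7 G#min

D♭ major up to B major is an augmented sixth; each chord root moves by that interval while the quality stays the same.
E♭sus2: root E♭ up an augmented sixth → C#, giving C#sus2.
A♭7: root A♭ up an augmented sixth → F#, giving F#7.
B♭min: root B♭ up an augmented sixth → G#, giving G#min.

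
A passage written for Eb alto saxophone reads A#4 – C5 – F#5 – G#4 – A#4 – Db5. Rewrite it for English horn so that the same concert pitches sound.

G#4 Bb4 E5 F#4 G#4 Cb5

First find concert pitch: the Eb alto saxophone sounds a major sixth below written, so A#4 C5 F#5 G#4 A#4 Db5 sounds C#4 Eb4 A4 B3 C#4 Fb4.
Then write for English horn: it sounds a perfect fifth below written, so the part must be a perfect fifth above concert.
C#4 → G#4
Eb4 → Bb4
A4 → E5
B3 → F#4
C#4 → G#4
Fb4 → Cb5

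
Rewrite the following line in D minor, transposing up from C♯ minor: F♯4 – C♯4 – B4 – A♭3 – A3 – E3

G4 D4 C5 Bbb3 Bb3 F3

C♯ minor to D minor up is a minor second, so every note moves up by that interval.
F#4 to G4
C#4 to D4
B4 to C5
Ab3 to Bbb3
A3 to Bb3
E3 to F3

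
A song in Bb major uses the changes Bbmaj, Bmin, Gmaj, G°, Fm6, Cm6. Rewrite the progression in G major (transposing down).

Gmaj G#min Emaj E° Dm6 Am6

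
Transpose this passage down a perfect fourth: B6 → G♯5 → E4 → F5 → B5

B6 down a perfect fourth is F#6.
G#5 down a perfect fourth is D#5.
E4: a fourth down reaches B, and 5 semitones makes it B3.
F5: a fourth down reaches C, and 5 semitones makes it C5.
B5 down a perfect fourth is F#5.

F#6 D#5 B3 C5 F#5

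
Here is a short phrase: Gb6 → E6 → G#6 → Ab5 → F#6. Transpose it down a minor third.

Eb6 C#6 E#6 F5 D#6

Gb6 to Eb6
E6 to C#6
G#6 to E#6
Ab5 to F5
F#6 to D#6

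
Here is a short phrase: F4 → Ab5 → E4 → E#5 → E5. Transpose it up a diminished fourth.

Bbb4 Dbb6 Ab4 A5 Ab5

F4: a fourth up reaches B, and 4 semitones makes it Bbb4.
A diminished fourth up from Ab5 gives Dbb6.
E4: a fourth up reaches A, and 4 semitones makes it Ab4.
E#5: a fourth up reaches A, and 4 semitones makes it A5.
E5: a fourth up reaches A, and 4 semitones makes it Ab5.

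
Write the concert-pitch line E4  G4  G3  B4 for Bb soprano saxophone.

The Bb soprano saxophone sounds a major second below written, so the written part must be a major second above concert — transpose each note up.
E4 becomes F#4
G4 becomes A4
G3 becomes A3
B4 becomes C#5

F#4 A4 A3 C#5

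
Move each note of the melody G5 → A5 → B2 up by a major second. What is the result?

A5 B5 C#3

G5 -> A5
A5 -> B5
B2 -> C#3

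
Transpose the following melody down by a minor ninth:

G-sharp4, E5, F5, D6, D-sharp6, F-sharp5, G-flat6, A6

F##3 D#4 E4 C#5 C##5 E#4 F5 G#5

G#4 → F##3
E5 → D#4
F5 → E4
D6 → C#5
D#6 → C##5
F#5 → E#4
Gb6 → F5
A6 → G#5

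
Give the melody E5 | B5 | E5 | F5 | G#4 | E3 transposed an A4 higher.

A#5 E#6 A#5 B5 C##5 A#3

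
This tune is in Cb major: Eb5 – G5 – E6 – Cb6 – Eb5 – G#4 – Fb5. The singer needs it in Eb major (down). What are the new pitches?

Cb major to Eb major down is a minor sixth, so every note moves down by that interval.
Eb5 becomes G4
G5 becomes B4
E6 becomes G#5
Cb6 becomes Eb5
Eb5 becomes G4
G#4 becomes B#3
Fb5 becomes Ab4

G4 B4 G#5 Eb5 G4 B#3 Ab4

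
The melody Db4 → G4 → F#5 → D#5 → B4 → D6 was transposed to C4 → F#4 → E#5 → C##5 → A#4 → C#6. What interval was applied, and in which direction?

down a minor second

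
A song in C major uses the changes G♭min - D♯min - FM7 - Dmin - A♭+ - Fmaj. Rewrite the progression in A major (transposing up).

Ebmin B#min DM7 Bmin F+ Dmaj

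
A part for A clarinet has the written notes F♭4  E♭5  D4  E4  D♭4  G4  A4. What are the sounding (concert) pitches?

Written C4 on the A clarinet sounds as A3, a minor third lower; apply that shift to every note.
Fb4 becomes Db4
Eb5 becomes C5
D4 becomes B3
E4 becomes C#4
Db4 becomes Bb3
G4 becomes E4
A4 becomes F#4

Db4 C5 B3 C#4 Bb3 E4 F#4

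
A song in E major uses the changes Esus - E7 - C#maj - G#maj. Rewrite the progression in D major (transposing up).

Dsus D7 Bmaj F#maj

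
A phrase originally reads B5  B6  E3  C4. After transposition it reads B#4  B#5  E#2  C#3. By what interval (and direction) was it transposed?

Take the first pair: B5 → B#4. B to B spans 8 letter names, so the interval is some kind of octave.
B#4 to B5 is 11 semitones, which makes it a diminished octave; the second version is lower, so the direction is down.
Checking another pair — C4 → C#3 — gives the same interval.

down a diminished octave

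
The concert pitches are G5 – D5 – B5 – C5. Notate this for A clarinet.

Bb5 F5 D6 Eb5

The A clarinet sounds a minor third below written, so the written part must be a minor third above concert — transpose each note up.
G5 gives Bb5
D5 gives F5
B5 gives D6
C5 gives Eb5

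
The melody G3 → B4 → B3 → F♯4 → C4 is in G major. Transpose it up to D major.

D4 F#5 F#4 C#5 G4

G major to D major up is a perfect fifth, so every note moves up by that interval.
G3 to D4
B4 to F#5
B3 to F#4
F#4 to C#5
C4 to G4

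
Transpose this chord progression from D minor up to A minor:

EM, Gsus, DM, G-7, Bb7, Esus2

D minor up to A minor is a perfect fifth; each chord root moves by that interval while the quality stays the same.
EM: root E up a perfect fifth → B, giving BM.
Gsus: root G up a perfect fifth → D, giving Dsus.
DM: root D up a perfect fifth → A, giving AM.
G-7: root G up a perfect fifth → D, giving D-7.
Bb7: root Bb up a perfect fifth → F, giving F7.
Esus2: root E up a perfect fifth → B, giving Bsus2.

BM Dsus AM D-7 F7 Bsus2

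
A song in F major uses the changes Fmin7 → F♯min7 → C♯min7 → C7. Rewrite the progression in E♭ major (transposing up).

F major up to E♭ major is a minor seventh; each chord root moves by that interval while the quality stays the same.
Fmin7: root F up a minor seventh → Eb, giving Ebmin7.
F♯min7: root F♯ up a minor seventh → E, giving Emin7.
C♯min7: root C♯ up a minor seventh → B, giving Bmin7.
C7: root C up a minor seventh → Bb, giving Bb7.

Ebmin7 Emin7 Bmin7 Bb7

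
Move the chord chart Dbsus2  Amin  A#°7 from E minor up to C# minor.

E minor up to C# minor is a major sixth; each chord root moves by that interval while the quality stays the same.
Dbsus2: root Db up a major sixth → Bb, giving Bbsus2.
Amin: root A up a major sixth → F#, giving F#min.
A#°7: root A# up a major sixth → F##, giving F##°7.

Bbsus2 F#min F##°7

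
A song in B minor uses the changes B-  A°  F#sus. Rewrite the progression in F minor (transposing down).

B minor down to F minor is an augmented fourth; each chord root moves by that interval while the quality stays the same.
B-: root B down an augmented fourth → F, giving F-.
A°: root A down an augmented fourth → Eb, giving Eb°.
F#sus: root F# down an augmented fourth → C, giving Csus.

F- Eb° Csus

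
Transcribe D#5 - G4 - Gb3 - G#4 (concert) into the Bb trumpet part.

E#5 A4 Ab3 A#4

Written C4 sounds as Bb3 on the Bb trumpet, so concert pitches are written a major second up.
D#5 → E#5
G4 → A4
Gb3 → Ab3
G#4 → A#4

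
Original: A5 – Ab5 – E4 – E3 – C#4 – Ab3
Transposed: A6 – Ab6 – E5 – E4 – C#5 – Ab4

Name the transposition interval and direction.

up a perfect octave

Take the first pair: A5 → A6. A to A spans 8 letter names, so the interval is some kind of octave.
A5 to A6 is 12 semitones, which makes it a perfect octave; the second version is higher, so the direction is up.
Checking another pair — Ab3 → Ab4 — gives the same interval.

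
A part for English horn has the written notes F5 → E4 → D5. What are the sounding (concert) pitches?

Bb4 A3 G4

The English horn sounds a perfect fifth below written, so transpose each written note down a perfect fifth.
F5 -> Bb4
E4 -> A3
D5 -> G4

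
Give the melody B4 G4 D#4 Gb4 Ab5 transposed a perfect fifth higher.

B4: a fifth up reaches F, and 7 semitones makes it F#5.
G4 up a perfect fifth is D5.
D#4 up a perfect fifth is A#4.
Gb4: a fifth up reaches D, and 7 semitones makes it Db5.
A perfect fifth up from Ab5 gives Eb6.

F#5 D5 A#4 Db5 Eb6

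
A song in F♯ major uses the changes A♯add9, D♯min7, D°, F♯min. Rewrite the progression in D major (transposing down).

F♯ major down to D major is a major third; each chord root moves by that interval while the quality stays the same.
A♯add9: root A♯ down a major third → F#, giving F#add9.
D♯min7: root D♯ down a major third → B, giving Bmin7.
D°: root D down a major third → Bb, giving Bb°.
F♯min: root F♯ down a major third → D, giving Dmin.

F#add9 Bmin7 Bb° Dmin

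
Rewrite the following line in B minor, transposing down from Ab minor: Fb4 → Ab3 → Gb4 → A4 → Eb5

Ab minor to B minor down is a diminished seventh, so every note moves down by that interval.
Fb4 gives G3
Ab3 gives B2
Gb4 gives A3
A4 gives B#3
Eb5 gives F#4

G3 B2 A3 B#3 F#4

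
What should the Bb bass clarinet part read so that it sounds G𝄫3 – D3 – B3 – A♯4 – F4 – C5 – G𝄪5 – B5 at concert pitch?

Abb4 E4 C#5 B#5 G5 D6 A##6 C#7

Written C4 sounds as Bb2 on the Bb bass clarinet, so concert pitches are written a major ninth up.
Gbb3 to Abb4
D3 to E4
B3 to C#5
A#4 to B#5
F4 to G5
C5 to D6
G##5 to A##6
B5 to C#7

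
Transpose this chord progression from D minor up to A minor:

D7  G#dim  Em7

D minor up to A minor is a perfect fifth; each chord root moves by that interval while the quality stays the same.
D7: root D up a perfect fifth → A, giving A7.
G#dim: root G# up a perfect fifth → D#, giving D#dim.
Em7: root E up a perfect fifth → B, giving Bm7.

A7 D#dim Bm7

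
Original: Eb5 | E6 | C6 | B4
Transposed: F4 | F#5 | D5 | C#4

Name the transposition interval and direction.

down a minor seventh

From Eb5 to F4 is 7 letter names — a seventh of some quality.
F4 to Eb5 is 10 semitones, which makes it a minor seventh; the second version is lower, so the direction is down.
Checking another pair — B4 → C#4 — gives the same interval.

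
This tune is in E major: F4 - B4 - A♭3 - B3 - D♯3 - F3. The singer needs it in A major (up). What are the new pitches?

Bb4 E5 Db4 E4 G#3 Bb3

E major to A major up is a perfect fourth, so every note moves up by that interval.
F4 → Bb4
B4 → E5
Ab3 → Db4
B3 → E4
D#3 → G#3
F3 → Bb3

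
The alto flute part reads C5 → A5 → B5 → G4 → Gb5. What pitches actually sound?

Written C4 on the alto flute sounds as G3, a perfect fourth lower; apply that shift to every note.
C5 to G4
A5 to E5
B5 to F#5
G4 to D4
Gb5 to Db5

G4 E5 F#5 D4 Db5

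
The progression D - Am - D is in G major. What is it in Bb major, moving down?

G major down to Bb major is a major sixth; each chord root moves by that interval while the quality stays the same.
D: root D down a major sixth → F, giving F.
Am: root A down a major sixth → C, giving Cm.
D: root D down a major sixth → F, giving F.

F Cm F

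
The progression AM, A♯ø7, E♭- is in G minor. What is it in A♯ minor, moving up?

B#M B##ø7 F#-

G minor up to A♯ minor is an augmented second; each chord root moves by that interval while the quality stays the same.
AM: root A up an augmented second → B#, giving B#M.
A♯ø7: root A♯ up an augmented second → B##, giving B##ø7.
E♭-: root E♭ up an augmented second → F#, giving F#-.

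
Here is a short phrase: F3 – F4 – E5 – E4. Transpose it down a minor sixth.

A minor sixth down from F3 gives A2.
A minor sixth down from F4 gives A3.
A minor sixth down from E5 gives G#4.
A minor sixth down from E4 gives G#3.

A2 A3 G#4 G#3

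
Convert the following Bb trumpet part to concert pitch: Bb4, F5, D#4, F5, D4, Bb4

Written C4 on the Bb trumpet sounds as Bb3, a major second lower; apply that shift to every note.
Bb4 becomes Ab4
F5 becomes Eb5
D#4 becomes C#4
F5 becomes Eb5
D4 becomes C4
Bb4 becomes Ab4

Ab4 Eb5 C#4 Eb5 C4 Ab4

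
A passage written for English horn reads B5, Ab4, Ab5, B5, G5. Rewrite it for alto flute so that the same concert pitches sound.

A5 Gb4 Gb5 A5 F5

First find concert pitch: the English horn sounds a perfect fifth below written, so B5 Ab4 Ab5 B5 G5 sounds E5 Db4 Db5 E5 C5.
Then write for alto flute: it sounds a perfect fourth below written, so the part must be a perfect fourth above concert.
E5 → A5
Db4 → Gb4
Db5 → Gb5
E5 → A5
C5 → F5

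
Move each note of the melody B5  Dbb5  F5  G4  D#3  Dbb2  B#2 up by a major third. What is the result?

D#6 Fb5 A5 B4 F##3 Fb2 D##3

B5 up a major third is D#6.
Dbb5 up a major third is Fb5.
F5 up a major third is A5.
A major third up from G4 gives B4.
A major third up from D#3 gives F##3.
Dbb2: a third up reaches F, and 4 semitones makes it Fb2.
B#2: a third up reaches D, and 4 semitones makes it D##3.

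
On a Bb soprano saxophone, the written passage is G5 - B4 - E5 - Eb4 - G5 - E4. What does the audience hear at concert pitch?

The Bb soprano saxophone sounds a major second below written, so transpose each written note down a major second.
G5 -> F5
B4 -> A4
E5 -> D5
Eb4 -> Db4
G5 -> F5
E4 -> D4

F5 A4 D5 Db4 F5 D4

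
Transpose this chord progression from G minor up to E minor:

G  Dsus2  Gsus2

E Bsus2 Esus2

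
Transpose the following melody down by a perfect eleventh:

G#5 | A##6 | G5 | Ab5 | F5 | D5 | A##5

G#5 becomes D#4
A##6 becomes E##5
G5 becomes D4
Ab5 becomes Eb4
F5 becomes C4
D5 becomes A3
A##5 becomes E##4

D#4 E##5 D4 Eb4 C4 A3 E##4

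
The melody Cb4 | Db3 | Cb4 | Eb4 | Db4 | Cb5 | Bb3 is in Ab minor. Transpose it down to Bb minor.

Db3 Eb2 Db3 F3 Eb3 Db4 C3

Ab minor to Bb minor down is a minor seventh, so every note moves down by that interval.
Cb4 becomes Db3
Db3 becomes Eb2
Cb4 becomes Db3
Eb4 becomes F3
Db4 becomes Eb3
Cb5 becomes Db4
Bb3 becomes C3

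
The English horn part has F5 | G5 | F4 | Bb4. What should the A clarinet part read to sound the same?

Db5 Eb5 Db4 Gb4

First find concert pitch: the English horn sounds a perfect fifth below written, so F5 G5 F4 Bb4 sounds Bb4 C5 Bb3 Eb4.
Then write for A clarinet: it sounds a minor third below written, so the part must be a minor third above concert.
Bb4 → Db5
C5 → Eb5
Bb3 → Db4
Eb4 → Gb4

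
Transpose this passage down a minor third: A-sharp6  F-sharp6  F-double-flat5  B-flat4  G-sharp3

F##6 D#6 Dbb5 G4 E#3

A#6 → F##6
F#6 → D#6
Fbb5 → Dbb5
Bb4 → G4
G#3 → E#3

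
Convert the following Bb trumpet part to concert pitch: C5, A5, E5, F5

Bb4 G5 D5 Eb5

The Bb trumpet sounds a major second below written, so transpose each written note down a major second.
C5 gives Bb4
A5 gives G5
E5 gives D5
F5 gives Eb5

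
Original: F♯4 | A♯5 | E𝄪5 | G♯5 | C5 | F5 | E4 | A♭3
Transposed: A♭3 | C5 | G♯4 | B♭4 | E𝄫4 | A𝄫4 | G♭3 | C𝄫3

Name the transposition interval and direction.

down an augmented sixth

From F#4 to Ab3 is 6 letter names — a sixth of some quality.
Ab3 to F#4 is 10 semitones, which makes it an augmented sixth; the second version is lower, so the direction is down.
Checking another pair — Ab3 → Cbb3 — gives the same interval.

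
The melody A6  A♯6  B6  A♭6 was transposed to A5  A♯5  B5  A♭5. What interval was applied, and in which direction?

down a perfect octave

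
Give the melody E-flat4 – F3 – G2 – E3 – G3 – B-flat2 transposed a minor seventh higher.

Eb4 up a minor seventh is Db5.
F3 up a minor seventh is Eb4.
A minor seventh up from G2 gives F3.
A minor seventh up from E3 gives D4.
A minor seventh up from G3 gives F4.
A minor seventh up from Bb2 gives Ab3.

Db5 Eb4 F3 D4 F4 Ab3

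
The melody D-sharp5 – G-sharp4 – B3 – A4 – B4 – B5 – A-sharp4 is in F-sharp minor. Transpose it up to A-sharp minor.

F##5 B#4 D#4 C#5 D#5 D#6 C##5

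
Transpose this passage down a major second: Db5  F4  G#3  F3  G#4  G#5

Db5 → Cb5
F4 → Eb4
G#3 → F#3
F3 → Eb3
G#4 → F#4
G#5 → F#5

Cb5 Eb4 F#3 Eb3 F#4 F#5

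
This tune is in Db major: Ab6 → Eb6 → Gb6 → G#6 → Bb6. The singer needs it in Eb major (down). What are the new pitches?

Bb5 F5 Ab5 A#5 C6

From Db down to Eb is a minor seventh; apply that to each pitch.
Ab6 to Bb5
Eb6 to F5
Gb6 to Ab5
G#6 to A#5
Bb6 to C6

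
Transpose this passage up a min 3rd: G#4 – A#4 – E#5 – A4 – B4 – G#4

G#4 → B4
A#4 → C#5
E#5 → G#5
A4 → C5
B4 → D5
G#4 → B4

B4 C#5 G#5 C5 D5 B4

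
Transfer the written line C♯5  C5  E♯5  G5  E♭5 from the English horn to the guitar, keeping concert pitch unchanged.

F#5 F5 A#5 C6 Ab5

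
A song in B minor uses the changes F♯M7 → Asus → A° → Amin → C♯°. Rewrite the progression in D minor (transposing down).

B minor down to D minor is a major sixth; each chord root moves by that interval while the quality stays the same.
F♯M7: root F♯ down a major sixth → A, giving AM7.
Asus: root A down a major sixth → C, giving Csus.
A°: root A down a major sixth → C, giving C°.
Amin: root A down a major sixth → C, giving Cmin.
C♯°: root C♯ down a major sixth → E, giving E°.

AM7 Csus C° Cmin E°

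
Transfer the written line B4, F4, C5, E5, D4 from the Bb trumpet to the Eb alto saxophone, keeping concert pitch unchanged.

F#5 C5 G5 B5 A4

First find concert pitch: the Bb trumpet sounds a major second below written, so B4 F4 C5 E5 D4 sounds A4 Eb4 Bb4 D5 C4.
Then write for Eb alto saxophone: it sounds a major sixth below written, so the part must be a major sixth above concert.
A4 → F#5
Eb4 → C5
Bb4 → G5
D5 → B5
C4 → A4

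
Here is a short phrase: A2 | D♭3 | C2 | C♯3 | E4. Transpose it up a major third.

C#3 F3 E2 E#3 G#4

A2 becomes C#3
Db3 becomes F3
C2 becomes E2
C#3 becomes E#3
E4 becomes G#4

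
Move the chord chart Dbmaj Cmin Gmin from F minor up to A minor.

Fmaj Emin Bmin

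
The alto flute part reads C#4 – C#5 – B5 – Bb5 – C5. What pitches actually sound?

G#3 G#4 F#5 F5 G4

Written C4 on the alto flute sounds as G3, a perfect fourth lower; apply that shift to every note.
C#4 becomes G#3
C#5 becomes G#4
B5 becomes F#5
Bb5 becomes F5
C5 becomes G4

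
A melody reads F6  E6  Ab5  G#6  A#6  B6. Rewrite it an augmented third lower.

Dbb6 Cb6 Fbb5 Eb6 F6 Gb6

F6: a third down reaches D, and 5 semitones makes it Dbb6.
E6: a third down reaches C, and 5 semitones makes it Cb6.
An augmented third down from Ab5 gives Fbb5.
G#6: a third down reaches E, and 5 semitones makes it Eb6.
A#6 down an augmented third is F6.
B6: a third down reaches G, and 5 semitones makes it Gb6.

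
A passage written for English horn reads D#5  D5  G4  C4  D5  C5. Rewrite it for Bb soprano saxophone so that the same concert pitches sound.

First find concert pitch: the English horn sounds a perfect fifth below written, so D#5 D5 G4 C4 D5 C5 sounds G#4 G4 C4 F3 G4 F4.
Then write for Bb soprano saxophone: it sounds a major second below written, so the part must be a major second above concert.
G#4 → A#4
G4 → A4
C4 → D4
F3 → G3
G4 → A4
F4 → G4

A#4 A4 D4 G3 A4 G4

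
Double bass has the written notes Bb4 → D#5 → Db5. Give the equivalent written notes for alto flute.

Eb4 G#4 Gb4

First find concert pitch: the double bass sounds a perfect octave below written, so Bb4 D#5 Db5 sounds Bb3 D#4 Db4.
Then write for alto flute: it sounds a perfect fourth below written, so the part must be a perfect fourth above concert.
Bb3 → Eb4
D#4 → G#4
Db4 → Gb4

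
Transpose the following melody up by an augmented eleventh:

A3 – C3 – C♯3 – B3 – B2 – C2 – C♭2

D#5 F#4 F##4 E#5 E#4 F#3 F3

An augmented eleventh up from A3 gives D#5.
C3: an eleventh up reaches F, and 18 semitones makes it F#4.
C#3 up an augmented eleventh is F##4.
B3 up an augmented eleventh is E#5.
B2 up an augmented eleventh is E#4.
C2 up an augmented eleventh is F#3.
Cb2: an eleventh up reaches F, and 18 semitones makes it F3.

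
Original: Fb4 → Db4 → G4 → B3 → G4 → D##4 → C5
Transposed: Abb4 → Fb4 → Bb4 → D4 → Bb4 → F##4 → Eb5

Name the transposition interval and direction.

Take the first pair: Fb4 → Abb4. F to A spans 3 letter names, so the interval is some kind of third.
Fb4 to Abb4 is 3 semitones, which makes it a minor third; the second version is higher, so the direction is up.
Checking another pair — C5 → Eb5 — gives the same interval.

up a minor third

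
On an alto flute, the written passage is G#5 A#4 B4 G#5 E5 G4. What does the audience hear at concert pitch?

Written C4 on the alto flute sounds as G3, a perfect fourth lower; apply that shift to every note.
G#5 to D#5
A#4 to E#4
B4 to F#4
G#5 to D#5
E5 to B4
G4 to D4

D#5 E#4 F#4 D#5 B4 D4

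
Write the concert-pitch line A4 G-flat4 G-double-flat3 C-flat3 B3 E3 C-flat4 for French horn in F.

Written C4 sounds as F3 on the French horn in F, so concert pitches are written a perfect fifth up.
A4 → E5
Gb4 → Db5
Gbb3 → Dbb4
Cb3 → Gb3
B3 → F#4
E3 → B3
Cb4 → Gb4

E5 Db5 Dbb4 Gb3 F#4 B3 Gb4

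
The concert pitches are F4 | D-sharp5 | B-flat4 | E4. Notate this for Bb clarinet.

Written C4 sounds as Bb3 on the Bb clarinet, so concert pitches are written a major second up.
F4 -> G4
D#5 -> E#5
Bb4 -> C5
E4 -> F#4

G4 E#5 C5 F#4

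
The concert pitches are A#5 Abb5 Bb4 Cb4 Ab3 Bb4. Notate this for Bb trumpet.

B#5 Bbb5 C5 Db4 Bb3 C5

The Bb trumpet sounds a major second below written, so the written part must be a major second above concert — transpose each note up.
A#5 gives B#5
Abb5 gives Bbb5
Bb4 gives C5
Cb4 gives Db4
Ab3 gives Bb3
Bb4 gives C5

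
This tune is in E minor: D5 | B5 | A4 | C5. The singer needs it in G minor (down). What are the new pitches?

From E down to G is a major sixth; apply that to each pitch.
D5 becomes F4
B5 becomes D5
A4 becomes C4
C5 becomes Eb4

F4 D5 C4 Eb4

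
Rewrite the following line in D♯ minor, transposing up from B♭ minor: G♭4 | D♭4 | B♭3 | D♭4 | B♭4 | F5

From B♭ up to D♯ is an augmented third; apply that to each pitch.
Gb4 -> B4
Db4 -> F#4
Bb3 -> D#4
Db4 -> F#4
Bb4 -> D#5
F5 -> A#5

B4 F#4 D#4 F#4 D#5 A#5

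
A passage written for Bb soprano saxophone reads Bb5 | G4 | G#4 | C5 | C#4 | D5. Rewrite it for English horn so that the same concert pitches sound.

Eb6 C5 C#5 F5 F#4 G5

First find concert pitch: the Bb soprano saxophone sounds a major second below written, so Bb5 G4 G#4 C5 C#4 D5 sounds Ab5 F4 F#4 Bb4 B3 C5.
Then write for English horn: it sounds a perfect fifth below written, so the part must be a perfect fifth above concert.
Ab5 → Eb6
F4 → C5
F#4 → C#5
Bb4 → F5
B3 → F#4
C5 → G5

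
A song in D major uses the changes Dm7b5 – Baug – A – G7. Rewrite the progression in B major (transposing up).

Bm7b5 G#aug F# E7

D major up to B major is a major sixth; each chord root moves by that interval while the quality stays the same.
Dm7b5: root D up a major sixth → B, giving Bm7b5.
Baug: root B up a major sixth → G#, giving G#aug.
A: root A up a major sixth → F#, giving F#.
G7: root G up a major sixth → E, giving E7.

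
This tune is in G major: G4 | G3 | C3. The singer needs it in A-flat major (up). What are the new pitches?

Ab4 Ab3 Db3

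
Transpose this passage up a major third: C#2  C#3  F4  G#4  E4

E#2 E#3 A4 B#4 G#4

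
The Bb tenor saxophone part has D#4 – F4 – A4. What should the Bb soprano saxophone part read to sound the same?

First find concert pitch: the Bb tenor saxophone sounds a major ninth below written, so D#4 F4 A4 sounds C#3 Eb3 G3.
Then write for Bb soprano saxophone: it sounds a major second below written, so the part must be a major second above concert.
C#3 → D#3
Eb3 → F3
G3 → A3

D#3 F3 A3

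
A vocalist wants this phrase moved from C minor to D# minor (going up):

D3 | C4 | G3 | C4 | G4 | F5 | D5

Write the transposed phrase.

E#3 D#4 A#3 D#4 A#4 G#5 E#5

From C up to D# is an augmented second; apply that to each pitch.
D3 → E#3
C4 → D#4
G3 → A#3
C4 → D#4
G4 → A#4
F5 → G#5
D5 → E#5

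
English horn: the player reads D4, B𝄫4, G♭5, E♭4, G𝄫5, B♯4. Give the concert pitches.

Written C4 on the English horn sounds as F3, a perfect fifth lower; apply that shift to every note.
D4 becomes G3
Bbb4 becomes Ebb4
Gb5 becomes Cb5
Eb4 becomes Ab3
Gbb5 becomes Cbb5
B#4 becomes E#4

G3 Ebb4 Cb5 Ab3 Cbb5 E#4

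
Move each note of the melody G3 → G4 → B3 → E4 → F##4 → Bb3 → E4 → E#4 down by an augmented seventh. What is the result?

G3 down an augmented seventh is Abb2.
G4 down an augmented seventh is Abb3.
B3 down an augmented seventh is Cb3.
E4 down an augmented seventh is Fb3.
An augmented seventh down from F##4 gives G3.
Bb3 down an augmented seventh is Cbb3.
An augmented seventh down from E4 gives Fb3.
An augmented seventh down from E#4 gives F3.

Abb2 Abb3 Cb3 Fb3 G3 Cbb3 Fb3 F3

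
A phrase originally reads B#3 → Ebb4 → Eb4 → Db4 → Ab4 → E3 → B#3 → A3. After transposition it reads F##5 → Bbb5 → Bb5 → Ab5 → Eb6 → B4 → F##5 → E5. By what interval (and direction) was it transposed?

Take the first pair: B#3 → F##5. B to F spans 12 letter names, so the interval is some kind of twelfth.
B#3 to F##5 is 19 semitones, which makes it a perfect twelfth; the second version is higher, so the direction is up.
Checking another pair — A3 → E5 — gives the same interval.

up a perfect twelfth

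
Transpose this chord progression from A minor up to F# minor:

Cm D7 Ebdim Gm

Am B7 Cdim Em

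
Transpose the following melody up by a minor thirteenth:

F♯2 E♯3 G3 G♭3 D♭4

D4 C#5 Eb5 Ebb5 Bbb5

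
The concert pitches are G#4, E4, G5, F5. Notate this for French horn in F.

D#5 B4 D6 C6

The French horn in F sounds a perfect fifth below written, so the written part must be a perfect fifth above concert — transpose each note up.
G#4 → D#5
E4 → B4
G5 → D6
F5 → C6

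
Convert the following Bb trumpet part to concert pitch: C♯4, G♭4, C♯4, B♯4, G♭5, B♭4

The Bb trumpet sounds a major second below written, so transpose each written note down a major second.
C#4 gives B3
Gb4 gives Fb4
C#4 gives B3
B#4 gives A#4
Gb5 gives Fb5
Bb4 gives Ab4

B3 Fb4 B3 A#4 Fb5 Ab4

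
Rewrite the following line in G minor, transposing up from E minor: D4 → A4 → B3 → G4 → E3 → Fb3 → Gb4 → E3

From E up to G is a minor third; apply that to each pitch.
D4 becomes F4
A4 becomes C5
B3 becomes D4
G4 becomes Bb4
E3 becomes G3
Fb3 becomes Abb3
Gb4 becomes Bbb4
E3 becomes G3

F4 C5 D4 Bb4 G3 Abb3 Bbb4 G3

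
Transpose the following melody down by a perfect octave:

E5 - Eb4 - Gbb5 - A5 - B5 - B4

E4 Eb3 Gbb4 A4 B4 B3

E5 -> E4
Eb4 -> Eb3
Gbb5 -> Gbb4
A5 -> A4
B5 -> B4
B4 -> B3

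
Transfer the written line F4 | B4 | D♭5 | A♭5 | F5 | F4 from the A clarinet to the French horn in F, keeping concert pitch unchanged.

First find concert pitch: the A clarinet sounds a minor third below written, so F4 B4 D♭5 A♭5 F5 F4 sounds D4 G#4 Bb4 F5 D5 D4.
Then write for French horn in F: it sounds a perfect fifth below written, so the part must be a perfect fifth above concert.
D4 → A4
G#4 → D#5
Bb4 → F5
F5 → C6
D5 → A5
D4 → A4

A4 D#5 F5 C6 A5 A4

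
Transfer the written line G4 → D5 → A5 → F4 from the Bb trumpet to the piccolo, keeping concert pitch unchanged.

F3 C4 G4 Eb3

First find concert pitch: the Bb trumpet sounds a major second below written, so G4 D5 A5 F4 sounds F4 C5 G5 Eb4.
Then write for piccolo: it sounds a perfect octave above written, so the part must be a perfect octave below concert.
F4 → F3
C5 → C4
G5 → G4
Eb4 → Eb3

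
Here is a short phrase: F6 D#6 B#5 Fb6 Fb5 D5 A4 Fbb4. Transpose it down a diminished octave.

F#5 D##5 B##4 F5 F4 D#4 A#3 Fb3

F6 → F#5
D#6 → D##5
B#5 → B##4
Fb6 → F5
Fb5 → F4
D5 → D#4
A4 → A#3
Fbb4 → Fb3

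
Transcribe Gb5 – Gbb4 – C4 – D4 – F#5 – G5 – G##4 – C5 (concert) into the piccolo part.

Written C4 sounds as C5 on the piccolo, so concert pitches are written a perfect octave down.
Gb5 → Gb4
Gbb4 → Gbb3
C4 → C3
D4 → D3
F#5 → F#4
G5 → G4
G##4 → G##3
C5 → C4

Gb4 Gbb3 C3 D3 F#4 G4 G##3 C4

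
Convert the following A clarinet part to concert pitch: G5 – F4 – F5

E5 D4 D5

Written C4 on the A clarinet sounds as A3, a minor third lower; apply that shift to every note.
G5 becomes E5
F4 becomes D4
F5 becomes D5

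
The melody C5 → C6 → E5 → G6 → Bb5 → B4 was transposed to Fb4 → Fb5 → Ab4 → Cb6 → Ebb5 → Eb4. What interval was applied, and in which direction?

From C5 to Fb4 is 5 letter names — a fifth of some quality.
Fb4 to C5 is 8 semitones, which makes it an augmented fifth; the second version is lower, so the direction is down.
Checking another pair — B4 → Eb4 — gives the same interval.

down an augmented fifth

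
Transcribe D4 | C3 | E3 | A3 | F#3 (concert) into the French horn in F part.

A4 G3 B3 E4 C#4

Written C4 sounds as F3 on the French horn in F, so concert pitches are written a perfect fifth up.
D4 becomes A4
C3 becomes G3
E3 becomes B3
A3 becomes E4
F#3 becomes C#4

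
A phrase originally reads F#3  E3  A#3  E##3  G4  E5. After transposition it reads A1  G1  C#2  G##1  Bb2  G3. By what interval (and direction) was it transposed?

down a major thirteenth

Take the first pair: F#3 → A1. F to A spans 13 letter names, so the interval is some kind of thirteenth.
A1 to F#3 is 21 semitones, which makes it a major thirteenth; the second version is lower, so the direction is down.
Checking another pair — E5 → G3 — gives the same interval.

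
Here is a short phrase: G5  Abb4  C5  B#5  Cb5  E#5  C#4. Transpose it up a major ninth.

G5: a ninth up reaches A, and 14 semitones makes it A6.
A major ninth up from Abb4 gives Bbb5.
C5 up a major ninth is D6.
A major ninth up from B#5 gives C##7.
Cb5 up a major ninth is Db6.
A major ninth up from E#5 gives F##6.
C#4: a ninth up reaches D, and 14 semitones makes it D#5.

A6 Bbb5 D6 C##7 Db6 F##6 D#5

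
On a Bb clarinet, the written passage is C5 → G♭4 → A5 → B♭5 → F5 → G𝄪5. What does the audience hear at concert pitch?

The Bb clarinet sounds a major second below written, so transpose each written note down a major second.
C5 to Bb4
Gb4 to Fb4
A5 to G5
Bb5 to Ab5
F5 to Eb5
G##5 to F##5

Bb4 Fb4 G5 Ab5 Eb5 F##5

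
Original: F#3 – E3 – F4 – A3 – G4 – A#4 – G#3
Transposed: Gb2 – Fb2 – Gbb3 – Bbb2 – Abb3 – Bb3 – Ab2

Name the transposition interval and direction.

down an augmented seventh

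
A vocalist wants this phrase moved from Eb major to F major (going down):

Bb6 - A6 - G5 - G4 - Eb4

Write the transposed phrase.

C6 B5 A4 A3 F3

Eb major to F major down is a minor seventh, so every note moves down by that interval.
Bb6 becomes C6
A6 becomes B5
G5 becomes A4
G4 becomes A3
Eb4 becomes F3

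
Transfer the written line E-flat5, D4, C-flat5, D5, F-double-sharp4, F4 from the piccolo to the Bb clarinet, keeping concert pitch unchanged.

F6 E5 Db6 E6 G##5 G5

First find concert pitch: the piccolo sounds a perfect octave above written, so E-flat5 D4 C-flat5 D5 F-double-sharp4 F4 sounds Eb6 D5 Cb6 D6 F##5 F5.
Then write for Bb clarinet: it sounds a major second below written, so the part must be a major second above concert.
Eb6 → F6
D5 → E5
Cb6 → Db6
D6 → E6
F##5 → G##5
F5 → G5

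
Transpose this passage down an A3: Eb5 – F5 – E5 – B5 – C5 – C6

Eb5 to Cbb5
F5 to Dbb5
E5 to Cb5
B5 to Gb5
C5 to Abb4
C6 to Abb5

Cbb5 Dbb5 Cb5 Gb5 Abb4 Abb5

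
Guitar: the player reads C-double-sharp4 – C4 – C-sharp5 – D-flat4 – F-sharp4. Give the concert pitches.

The guitar sounds a perfect octave below written, so transpose each written note down a perfect octave.
C##4 gives C##3
C4 gives C3
C#5 gives C#4
Db4 gives Db3
F#4 gives F#3

C##3 C3 C#4 Db3 F#3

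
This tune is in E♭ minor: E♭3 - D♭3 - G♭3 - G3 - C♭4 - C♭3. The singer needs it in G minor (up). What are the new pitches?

G3 F3 Bb3 B3 Eb4 Eb3

From E♭ up to G is a major third; apply that to each pitch.
Eb3 -> G3
Db3 -> F3
Gb3 -> Bb3
G3 -> B3
Cb4 -> Eb4
Cb3 -> Eb3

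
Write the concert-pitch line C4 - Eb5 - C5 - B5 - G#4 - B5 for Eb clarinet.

Written C4 sounds as Eb4 on the Eb clarinet, so concert pitches are written a minor third down.
C4 gives A3
Eb5 gives C5
C5 gives A4
B5 gives G#5
G#4 gives E#4
B5 gives G#5

A3 C5 A4 G#5 E#4 G#5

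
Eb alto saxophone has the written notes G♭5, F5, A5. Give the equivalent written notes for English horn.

First find concert pitch: the Eb alto saxophone sounds a major sixth below written, so G♭5 F5 A5 sounds Bbb4 Ab4 C5.
Then write for English horn: it sounds a perfect fifth below written, so the part must be a perfect fifth above concert.
Bbb4 → Fb5
Ab4 → Eb5
C5 → G5

Fb5 Eb5 G5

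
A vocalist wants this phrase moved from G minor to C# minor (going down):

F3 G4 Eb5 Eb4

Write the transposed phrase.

B2 C#4 A4 A3

From G down to C# is a diminished fifth; apply that to each pitch.
F3 gives B2
G4 gives C#4
Eb5 gives A4
Eb4 gives A3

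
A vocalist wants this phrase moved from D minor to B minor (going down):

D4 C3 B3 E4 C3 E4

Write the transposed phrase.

B3 A2 G#3 C#4 A2 C#4

From D down to B is a minor third; apply that to each pitch.
D4 -> B3
C3 -> A2
B3 -> G#3
E4 -> C#4
C3 -> A2
E4 -> C#4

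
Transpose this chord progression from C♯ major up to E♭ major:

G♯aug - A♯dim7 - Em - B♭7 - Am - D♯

C♯ major up to E♭ major is a diminished third; each chord root moves by that interval while the quality stays the same.
G♯aug: root G♯ up a diminished third → Bb, giving Bbaug.
A♯dim7: root A♯ up a diminished third → C, giving Cdim7.
Em: root E up a diminished third → Gb, giving Gbm.
B♭7: root B♭ up a diminished third → Dbb, giving Dbb7.
Am: root A up a diminished third → Cb, giving Cbm.
D♯: root D♯ up a diminished third → F, giving F.

Bbaug Cdim7 Gbm Dbb7 Cbm F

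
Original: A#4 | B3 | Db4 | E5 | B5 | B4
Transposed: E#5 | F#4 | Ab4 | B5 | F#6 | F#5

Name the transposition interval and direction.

up a perfect fifth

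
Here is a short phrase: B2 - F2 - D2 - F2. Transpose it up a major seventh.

A#3 E3 C#3 E3

A major seventh up from B2 gives A#3.
F2 up a major seventh is E3.
D2: a seventh up reaches C, and 11 semitones makes it C#3.
F2 up a major seventh is E3.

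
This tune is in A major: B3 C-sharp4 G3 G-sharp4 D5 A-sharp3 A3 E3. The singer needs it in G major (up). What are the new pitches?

A4 B4 F4 F#5 C6 G#4 G4 D4

A major to G major up is a minor seventh, so every note moves up by that interval.
B3 becomes A4
C#4 becomes B4
G3 becomes F4
G#4 becomes F#5
D5 becomes C6
A#3 becomes G#4
A3 becomes G4
E3 becomes D4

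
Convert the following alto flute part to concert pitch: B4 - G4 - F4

Written C4 on the alto flute sounds as G3, a perfect fourth lower; apply that shift to every note.
B4 gives F#4
G4 gives D4
F4 gives C4

F#4 D4 C4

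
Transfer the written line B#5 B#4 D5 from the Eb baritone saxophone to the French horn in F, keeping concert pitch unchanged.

First find concert pitch: the Eb baritone saxophone sounds a major thirteenth below written, so B#5 B#4 D5 sounds D#4 D#3 F3.
Then write for French horn in F: it sounds a perfect fifth below written, so the part must be a perfect fifth above concert.
D#4 → A#4
D#3 → A#3
F3 → C4

A#4 A#3 C4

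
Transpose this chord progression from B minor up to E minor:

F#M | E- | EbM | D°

BM A- AbM G°

B minor up to E minor is a perfect fourth; each chord root moves by that interval while the quality stays the same.
F#M: root F# up a perfect fourth → B, giving BM.
E-: root E up a perfect fourth → A, giving A-.
EbM: root Eb up a perfect fourth → Ab, giving AbM.
D°: root D up a perfect fourth → G, giving G°.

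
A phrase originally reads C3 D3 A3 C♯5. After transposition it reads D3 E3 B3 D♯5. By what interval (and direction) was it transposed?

From C3 to D3 is 2 letter names — a second of some quality.
C3 to D3 is 2 semitones, which makes it a major second; the second version is higher, so the direction is up.
Checking another pair — C#5 → D#5 — gives the same interval.

up a major second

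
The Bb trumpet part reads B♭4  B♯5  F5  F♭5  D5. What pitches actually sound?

The Bb trumpet sounds a major second below written, so transpose each written note down a major second.
Bb4 gives Ab4
B#5 gives A#5
F5 gives Eb5
Fb5 gives Ebb5
D5 gives C5

Ab4 A#5 Eb5 Ebb5 C5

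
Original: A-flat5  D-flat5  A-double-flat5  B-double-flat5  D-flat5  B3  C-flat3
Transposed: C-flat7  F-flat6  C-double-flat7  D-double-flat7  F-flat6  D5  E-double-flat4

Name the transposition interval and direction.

From Ab5 to Cb7 is 10 letter names — a tenth of some quality.
Ab5 to Cb7 is 15 semitones, which makes it a minor tenth; the second version is higher, so the direction is up.
Checking another pair — Cb3 → Ebb4 — gives the same interval.

up a minor tenth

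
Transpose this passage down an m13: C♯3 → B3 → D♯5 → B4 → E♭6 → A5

E#1 D#2 F##3 D#3 G4 C#4

A minor thirteenth down from C#3 gives E#1.
B3: a thirteenth down reaches D, and 20 semitones makes it D#2.
D#5: a thirteenth down reaches F, and 20 semitones makes it F##3.
A minor thirteenth down from B4 gives D#3.
Eb6: a thirteenth down reaches G, and 20 semitones makes it G4.
A5: a thirteenth down reaches C, and 20 semitones makes it C#4.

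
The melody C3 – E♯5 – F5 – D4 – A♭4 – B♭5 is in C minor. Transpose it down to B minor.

B2 D##5 E5 C#4 G4 A5

C minor to B minor down is a minor second, so every note moves down by that interval.
C3 to B2
E#5 to D##5
F5 to E5
D4 to C#4
Ab4 to G4
Bb5 to A5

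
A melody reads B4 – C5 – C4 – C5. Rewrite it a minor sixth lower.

D#4 E4 E3 E4

B4 -> D#4
C5 -> E4
C4 -> E3
C5 -> E4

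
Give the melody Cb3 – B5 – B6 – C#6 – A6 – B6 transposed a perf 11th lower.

Gb1 F#4 F#5 G#4 E5 F#5

Cb3 down a perfect eleventh is Gb1.
A perfect eleventh down from B5 gives F#4.
B6 down a perfect eleventh is F#5.
C#6 down a perfect eleventh is G#4.
A6 down a perfect eleventh is E5.
A perfect eleventh down from B6 gives F#5.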